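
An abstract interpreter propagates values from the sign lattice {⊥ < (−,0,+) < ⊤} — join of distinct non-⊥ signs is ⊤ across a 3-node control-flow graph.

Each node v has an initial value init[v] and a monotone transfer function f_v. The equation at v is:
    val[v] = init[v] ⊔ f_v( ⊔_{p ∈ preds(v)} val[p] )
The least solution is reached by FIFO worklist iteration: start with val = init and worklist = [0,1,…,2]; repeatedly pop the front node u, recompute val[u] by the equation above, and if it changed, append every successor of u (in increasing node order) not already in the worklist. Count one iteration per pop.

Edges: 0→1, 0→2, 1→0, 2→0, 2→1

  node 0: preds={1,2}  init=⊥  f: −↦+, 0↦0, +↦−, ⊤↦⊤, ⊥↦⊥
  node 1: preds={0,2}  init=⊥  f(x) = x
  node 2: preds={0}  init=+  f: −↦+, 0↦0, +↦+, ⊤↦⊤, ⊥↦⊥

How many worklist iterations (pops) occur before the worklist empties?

8

Iteration log — 8 steps:
  step 1. node 0  ⊔preds=+  new=−  old=⊥  +wl: 
  step 2. node 1  ⊔preds=⊤  new=⊤  old=⊥  +wl: 0
  step 3. node 2  ⊔preds=−  new=+  stable
  step 4. node 0  ⊔preds=⊤  new=⊤  old=−  +wl: 1,2
  step 5. node 1  ⊔preds=⊤  new=⊤  stable
  step 6. node 2  ⊔preds=⊤  new=⊤  old=+  +wl: 0,1
  step 7. node 0  ⊔preds=⊤  new=⊤  stable
  step 8. node 1  ⊔preds=⊤  new=⊤  stable

Least fixpoint reached:
  node 0: ⊤
  node 1: ⊤
  node 2: ⊤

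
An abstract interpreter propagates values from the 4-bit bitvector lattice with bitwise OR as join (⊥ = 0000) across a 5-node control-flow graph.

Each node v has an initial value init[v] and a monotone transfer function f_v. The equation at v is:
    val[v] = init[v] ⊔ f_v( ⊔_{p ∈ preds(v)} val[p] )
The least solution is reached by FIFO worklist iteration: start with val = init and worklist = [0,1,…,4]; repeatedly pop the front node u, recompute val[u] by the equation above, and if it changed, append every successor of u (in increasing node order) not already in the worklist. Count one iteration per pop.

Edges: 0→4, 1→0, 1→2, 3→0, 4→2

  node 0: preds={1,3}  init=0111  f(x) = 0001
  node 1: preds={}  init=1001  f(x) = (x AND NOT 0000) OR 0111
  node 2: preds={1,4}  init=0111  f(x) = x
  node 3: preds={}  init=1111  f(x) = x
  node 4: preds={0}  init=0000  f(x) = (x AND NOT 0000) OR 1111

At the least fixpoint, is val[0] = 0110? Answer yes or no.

Trace (7 dequeues):
  [1] u=0 | in 1111 | out 0111 | ==
  [2] u=1 | in 0000 | out 1111 | prev 1001 | push {0}
  [3] u=2 | in 1111 | out 1111 | prev 0111 | push {}
  [4] u=3 | in 0000 | out 1111 | ==
  [5] u=4 | in 0111 | out 1111 | prev 0000 | push {2}
  [6] u=0 | in 1111 | out 0111 | ==
  [7] u=2 | in 1111 | out 1111 | ==

Converged values:
  [0] 0111
  [1] 1111
  [2] 1111
  [3] 1111
  [4] 1111

no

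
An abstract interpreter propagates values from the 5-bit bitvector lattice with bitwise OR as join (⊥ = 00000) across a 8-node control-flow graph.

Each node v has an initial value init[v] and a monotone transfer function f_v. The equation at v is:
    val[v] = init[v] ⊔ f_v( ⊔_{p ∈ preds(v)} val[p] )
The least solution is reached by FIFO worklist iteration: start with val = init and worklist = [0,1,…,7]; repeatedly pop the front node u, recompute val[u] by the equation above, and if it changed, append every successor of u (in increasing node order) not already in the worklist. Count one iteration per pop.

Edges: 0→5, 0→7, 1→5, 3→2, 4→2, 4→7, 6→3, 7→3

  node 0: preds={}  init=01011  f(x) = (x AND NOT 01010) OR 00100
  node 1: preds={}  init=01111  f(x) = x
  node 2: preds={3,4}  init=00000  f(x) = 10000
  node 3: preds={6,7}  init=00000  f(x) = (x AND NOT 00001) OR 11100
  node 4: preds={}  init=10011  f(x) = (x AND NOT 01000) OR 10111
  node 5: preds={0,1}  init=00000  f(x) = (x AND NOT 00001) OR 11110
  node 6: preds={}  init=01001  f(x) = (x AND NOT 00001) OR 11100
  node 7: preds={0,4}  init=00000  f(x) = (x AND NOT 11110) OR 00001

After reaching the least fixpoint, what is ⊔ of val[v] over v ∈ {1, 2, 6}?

Worklist (10 pops):
  #1 pop 0: in=00000 → 01111 (was 01011); enqueue []
  #2 pop 1: in=00000 → 01111 (no change)
  #3 pop 2: in=10011 → 10000 (was 00000); enqueue []
  #4 pop 3: in=01001 → 11100 (was 00000); enqueue [2]
  #5 pop 4: in=00000 → 10111 (was 10011); enqueue []
  #6 pop 5: in=01111 → 11110 (was 00000); enqueue []
  #7 pop 6: in=00000 → 11101 (was 01001); enqueue [3]
  #8 pop 7: in=11111 → 00001 (was 00000); enqueue []
  #9 pop 2: in=11111 → 10000 (no change)
  #10 pop 3: in=11101 → 11100 (no change)

Fixpoint:
  val[0] = 01111
  val[1] = 01111
  val[2] = 10000
  val[3] = 11100
  val[4] = 10111
  val[5] = 11110
  val[6] = 11101
  val[7] = 00001

11111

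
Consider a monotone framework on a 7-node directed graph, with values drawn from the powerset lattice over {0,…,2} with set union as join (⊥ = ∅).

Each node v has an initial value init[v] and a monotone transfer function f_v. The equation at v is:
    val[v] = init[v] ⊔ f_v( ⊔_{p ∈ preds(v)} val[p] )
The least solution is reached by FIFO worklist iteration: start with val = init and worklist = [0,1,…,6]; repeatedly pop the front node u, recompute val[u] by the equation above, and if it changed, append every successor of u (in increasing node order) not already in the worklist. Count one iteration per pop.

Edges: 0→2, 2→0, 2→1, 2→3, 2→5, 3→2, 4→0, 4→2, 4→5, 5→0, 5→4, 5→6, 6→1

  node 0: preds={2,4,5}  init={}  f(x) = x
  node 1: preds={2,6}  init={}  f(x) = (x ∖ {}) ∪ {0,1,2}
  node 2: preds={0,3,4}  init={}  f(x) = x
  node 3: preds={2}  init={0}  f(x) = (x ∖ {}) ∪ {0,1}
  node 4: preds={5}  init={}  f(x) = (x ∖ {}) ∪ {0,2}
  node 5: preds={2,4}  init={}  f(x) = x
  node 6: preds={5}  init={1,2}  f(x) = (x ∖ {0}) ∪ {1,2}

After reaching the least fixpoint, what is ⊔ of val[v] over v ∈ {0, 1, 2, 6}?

Trace (22 dequeues):
  [1] u=0 | in {} | out {} | ==
  [2] u=1 | in {1,2} | out {0,1,2} | prev {} | push {}
  [3] u=2 | in {0} | out {0} | prev {} | push {0,1}
  [4] u=3 | in {0} | out {0,1} | prev {0} | push {2}
  [5] u=4 | in {} | out {0,2} | prev {} | push {}
  [6] u=5 | in {0,2} | out {0,2} | prev {} | push {4}
  [7] u=6 | in {0,2} | out {1,2} | ==
  [8] u=0 | in {0,2} | out {0,2} | prev {} | push {}
  [9] u=1 | in {0,1,2} | out {0,1,2} | ==
  [10] u=2 | in {0,1,2} | out {0,1,2} | prev {0} | push {0,1,3,5}
  [11] u=4 | in {0,2} | out {0,2} | ==
  [12] u=0 | in {0,1,2} | out {0,1,2} | prev {0,2} | push {2}
  [13] u=1 | in {0,1,2} | out {0,1,2} | ==
  [14] u=3 | in {0,1,2} | out {0,1,2} | prev {0,1} | push {}
  [15] u=5 | in {0,1,2} | out {0,1,2} | prev {0,2} | push {0,4,6}
  [16] u=2 | in {0,1,2} | out {0,1,2} | ==
  [17] u=0 | in {0,1,2} | out {0,1,2} | ==
  [18] u=4 | in {0,1,2} | out {0,1,2} | prev {0,2} | push {0,2,5}
  [19] u=6 | in {0,1,2} | out {1,2} | ==
  [20] u=0 | in {0,1,2} | out {0,1,2} | ==
  [21] u=2 | in {0,1,2} | out {0,1,2} | ==
  [22] u=5 | in {0,1,2} | out {0,1,2} | ==

Converged values:
  [0] {0,1,2}
  [1] {0,1,2}
  [2] {0,1,2}
  [3] {0,1,2}
  [4] {0,1,2}
  [5] {0,1,2}
  [6] {1,2}

{0,1,2}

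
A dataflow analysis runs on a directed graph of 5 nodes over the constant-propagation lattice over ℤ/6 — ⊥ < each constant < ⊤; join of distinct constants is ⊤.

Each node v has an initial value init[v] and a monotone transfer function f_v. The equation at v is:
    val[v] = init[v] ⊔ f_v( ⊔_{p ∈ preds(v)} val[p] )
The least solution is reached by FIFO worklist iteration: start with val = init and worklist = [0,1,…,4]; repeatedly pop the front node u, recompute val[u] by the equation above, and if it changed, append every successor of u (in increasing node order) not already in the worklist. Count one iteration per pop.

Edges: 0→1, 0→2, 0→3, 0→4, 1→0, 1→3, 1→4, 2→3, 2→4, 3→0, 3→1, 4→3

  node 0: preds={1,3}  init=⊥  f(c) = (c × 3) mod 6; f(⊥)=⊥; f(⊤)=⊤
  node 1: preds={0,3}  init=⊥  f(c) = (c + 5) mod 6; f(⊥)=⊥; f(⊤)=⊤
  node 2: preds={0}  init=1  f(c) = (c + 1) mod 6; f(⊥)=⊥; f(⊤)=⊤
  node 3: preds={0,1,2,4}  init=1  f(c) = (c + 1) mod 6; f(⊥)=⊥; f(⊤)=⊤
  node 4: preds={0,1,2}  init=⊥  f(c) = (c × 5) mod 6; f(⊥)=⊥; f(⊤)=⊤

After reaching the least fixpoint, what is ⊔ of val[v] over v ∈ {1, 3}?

⊤

Worklist (10 pops):
  #1 pop 0: in=1 → 3 (was ⊥); enqueue []
  #2 pop 1: in=⊤ → ⊤ (was ⊥); enqueue [0]
  #3 pop 2: in=3 → ⊤ (was 1); enqueue []
  #4 pop 3: in=⊤ → ⊤ (was 1); enqueue [1]
  #5 pop 4: in=⊤ → ⊤ (was ⊥); enqueue [3]
  #6 pop 0: in=⊤ → ⊤ (was 3); enqueue [2,4]
  #7 pop 1: in=⊤ → ⊤ (no change)
  #8 pop 3: in=⊤ → ⊤ (no change)
  #9 pop 2: in=⊤ → ⊤ (no change)
  #10 pop 4: in=⊤ → ⊤ (no change)

Fixpoint:
  val[0] = ⊤
  val[1] = ⊤
  val[2] = ⊤
  val[3] = ⊤
  val[4] = ⊤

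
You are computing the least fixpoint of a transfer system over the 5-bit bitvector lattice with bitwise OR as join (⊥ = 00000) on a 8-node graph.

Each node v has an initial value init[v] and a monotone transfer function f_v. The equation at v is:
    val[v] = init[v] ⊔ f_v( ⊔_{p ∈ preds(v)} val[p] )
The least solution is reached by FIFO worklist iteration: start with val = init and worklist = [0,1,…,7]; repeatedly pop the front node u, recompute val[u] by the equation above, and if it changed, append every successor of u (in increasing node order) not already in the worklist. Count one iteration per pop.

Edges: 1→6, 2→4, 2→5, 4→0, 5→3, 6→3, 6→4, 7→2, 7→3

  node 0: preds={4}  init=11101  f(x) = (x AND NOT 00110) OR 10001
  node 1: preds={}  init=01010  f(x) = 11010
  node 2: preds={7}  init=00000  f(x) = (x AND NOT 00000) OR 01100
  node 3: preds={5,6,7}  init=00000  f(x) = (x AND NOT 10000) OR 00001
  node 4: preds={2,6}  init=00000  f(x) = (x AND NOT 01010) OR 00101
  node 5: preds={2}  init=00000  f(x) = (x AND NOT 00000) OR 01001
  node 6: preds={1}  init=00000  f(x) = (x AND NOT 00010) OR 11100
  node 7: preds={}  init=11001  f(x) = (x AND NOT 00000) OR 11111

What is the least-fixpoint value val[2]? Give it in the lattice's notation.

Iteration log — 15 steps:
  step 1. node 0  ⊔preds=00000  new=11101  stable
  step 2. node 1  ⊔preds=00000  new=11010  old=01010  +wl: 
  step 3. node 2  ⊔preds=11001  new=11101  old=00000  +wl: 
  step 4. node 3  ⊔preds=11001  new=01001  old=00000  +wl: 
  step 5. node 4  ⊔preds=11101  new=10101  old=00000  +wl: 0
  step 6. node 5  ⊔preds=11101  new=11101  old=00000  +wl: 3
  step 7. node 6  ⊔preds=11010  new=11100  old=00000  +wl: 4
  step 8. node 7  ⊔preds=00000  new=11111  old=11001  +wl: 2
  step 9. node 0  ⊔preds=10101  new=11101  stable
  step 10. node 3  ⊔preds=11111  new=01111  old=01001  +wl: 
  step 11. node 4  ⊔preds=11101  new=10101  stable
  step 12. node 2  ⊔preds=11111  new=11111  old=11101  +wl: 4,5
  step 13. node 4  ⊔preds=11111  new=10101  stable
  step 14. node 5  ⊔preds=11111  new=11111  old=11101  +wl: 3
  step 15. node 3  ⊔preds=11111  new=01111  stable

Least fixpoint reached:
  node 0: 11101
  node 1: 11010
  node 2: 11111
  node 3: 01111
  node 4: 10101
  node 5: 11111
  node 6: 11100
  node 7: 11111

11111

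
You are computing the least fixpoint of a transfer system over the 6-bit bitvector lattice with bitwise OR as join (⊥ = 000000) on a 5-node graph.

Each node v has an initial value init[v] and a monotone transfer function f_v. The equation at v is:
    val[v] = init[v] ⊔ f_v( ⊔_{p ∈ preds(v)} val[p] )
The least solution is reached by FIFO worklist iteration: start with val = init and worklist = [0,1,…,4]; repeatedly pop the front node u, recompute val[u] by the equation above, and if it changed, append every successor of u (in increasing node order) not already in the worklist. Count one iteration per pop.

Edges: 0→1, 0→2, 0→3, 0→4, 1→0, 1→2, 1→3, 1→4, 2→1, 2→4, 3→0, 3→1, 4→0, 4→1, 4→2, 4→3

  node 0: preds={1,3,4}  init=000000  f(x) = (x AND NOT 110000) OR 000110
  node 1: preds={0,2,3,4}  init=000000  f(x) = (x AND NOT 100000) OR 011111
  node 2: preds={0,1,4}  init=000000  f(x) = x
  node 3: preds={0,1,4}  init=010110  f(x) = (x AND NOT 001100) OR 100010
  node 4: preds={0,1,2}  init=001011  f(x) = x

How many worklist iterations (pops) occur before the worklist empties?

Worklist (9 pops):
  #1 pop 0: in=011111 → 001111 (was 000000); enqueue []
  #2 pop 1: in=011111 → 011111 (was 000000); enqueue [0]
  #3 pop 2: in=011111 → 011111 (was 000000); enqueue [1]
  #4 pop 3: in=011111 → 110111 (was 010110); enqueue []
  #5 pop 4: in=011111 → 011111 (was 001011); enqueue [2,3]
  #6 pop 0: in=111111 → 001111 (no change)
  #7 pop 1: in=111111 → 011111 (no change)
  #8 pop 2: in=011111 → 011111 (no change)
  #9 pop 3: in=011111 → 110111 (no change)

Fixpoint:
  val[0] = 001111
  val[1] = 011111
  val[2] = 011111
  val[3] = 110111
  val[4] = 011111

9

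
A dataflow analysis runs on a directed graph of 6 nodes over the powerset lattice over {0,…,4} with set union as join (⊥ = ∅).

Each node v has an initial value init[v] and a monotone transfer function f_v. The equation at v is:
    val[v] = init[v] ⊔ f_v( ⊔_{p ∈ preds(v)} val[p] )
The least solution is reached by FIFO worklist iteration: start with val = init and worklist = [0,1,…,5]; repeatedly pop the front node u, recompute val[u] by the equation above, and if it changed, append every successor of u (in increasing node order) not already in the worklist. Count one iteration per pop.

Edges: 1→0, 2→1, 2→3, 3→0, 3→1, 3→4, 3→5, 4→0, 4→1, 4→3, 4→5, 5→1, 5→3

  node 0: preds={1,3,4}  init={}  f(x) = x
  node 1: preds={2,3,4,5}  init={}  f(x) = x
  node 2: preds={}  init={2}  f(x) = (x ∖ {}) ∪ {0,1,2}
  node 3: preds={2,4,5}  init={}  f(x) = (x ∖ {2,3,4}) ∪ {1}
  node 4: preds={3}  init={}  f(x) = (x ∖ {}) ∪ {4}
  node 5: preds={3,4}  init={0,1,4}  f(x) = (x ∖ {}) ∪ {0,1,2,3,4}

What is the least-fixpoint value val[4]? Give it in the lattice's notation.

Worklist (10 pops):
  #1 pop 0: in={} → {} (no change)
  #2 pop 1: in={0,1,2,4} → {0,1,2,4} (was {}); enqueue [0]
  #3 pop 2: in={} → {0,1,2} (was {2}); enqueue [1]
  #4 pop 3: in={0,1,2,4} → {0,1} (was {}); enqueue []
  #5 pop 4: in={0,1} → {0,1,4} (was {}); enqueue [3]
  #6 pop 5: in={0,1,4} → {0,1,2,3,4} (was {0,1,4}); enqueue []
  #7 pop 0: in={0,1,2,4} → {0,1,2,4} (was {}); enqueue []
  #8 pop 1: in={0,1,2,3,4} → {0,1,2,3,4} (was {0,1,2,4}); enqueue [0]
  #9 pop 3: in={0,1,2,3,4} → {0,1} (no change)
  #10 pop 0: in={0,1,2,3,4} → {0,1,2,3,4} (was {0,1,2,4}); enqueue []

Fixpoint:
  val[0] = {0,1,2,3,4}
  val[1] = {0,1,2,3,4}
  val[2] = {0,1,2}
  val[3] = {0,1}
  val[4] = {0,1,4}
  val[5] = {0,1,2,3,4}

{0,1,4}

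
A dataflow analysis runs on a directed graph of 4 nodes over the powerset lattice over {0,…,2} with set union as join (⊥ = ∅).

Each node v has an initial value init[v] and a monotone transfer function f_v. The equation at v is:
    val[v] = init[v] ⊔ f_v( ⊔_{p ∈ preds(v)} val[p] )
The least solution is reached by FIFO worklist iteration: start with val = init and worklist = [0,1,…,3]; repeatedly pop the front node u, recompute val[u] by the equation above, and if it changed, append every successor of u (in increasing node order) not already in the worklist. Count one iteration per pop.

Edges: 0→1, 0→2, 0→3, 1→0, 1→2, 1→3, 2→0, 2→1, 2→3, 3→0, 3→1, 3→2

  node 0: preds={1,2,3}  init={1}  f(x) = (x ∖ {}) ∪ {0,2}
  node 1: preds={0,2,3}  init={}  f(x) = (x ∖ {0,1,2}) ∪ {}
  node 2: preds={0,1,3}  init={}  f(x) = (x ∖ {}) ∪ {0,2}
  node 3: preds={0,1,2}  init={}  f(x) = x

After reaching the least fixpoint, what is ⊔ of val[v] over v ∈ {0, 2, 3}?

Iteration log — 7 steps:
  step 1. node 0  ⊔preds={}  new={0,1,2}  old={1}  +wl: 
  step 2. node 1  ⊔preds={0,1,2}  new={}  stable
  step 3. node 2  ⊔preds={0,1,2}  new={0,1,2}  old={}  +wl: 0,1
  step 4. node 3  ⊔preds={0,1,2}  new={0,1,2}  old={}  +wl: 2
  step 5. node 0  ⊔preds={0,1,2}  new={0,1,2}  stable
  step 6. node 1  ⊔preds={0,1,2}  new={}  stable
  step 7. node 2  ⊔preds={0,1,2}  new={0,1,2}  stable

Least fixpoint reached:
  node 0: {0,1,2}
  node 1: {}
  node 2: {0,1,2}
  node 3: {0,1,2}

{0,1,2}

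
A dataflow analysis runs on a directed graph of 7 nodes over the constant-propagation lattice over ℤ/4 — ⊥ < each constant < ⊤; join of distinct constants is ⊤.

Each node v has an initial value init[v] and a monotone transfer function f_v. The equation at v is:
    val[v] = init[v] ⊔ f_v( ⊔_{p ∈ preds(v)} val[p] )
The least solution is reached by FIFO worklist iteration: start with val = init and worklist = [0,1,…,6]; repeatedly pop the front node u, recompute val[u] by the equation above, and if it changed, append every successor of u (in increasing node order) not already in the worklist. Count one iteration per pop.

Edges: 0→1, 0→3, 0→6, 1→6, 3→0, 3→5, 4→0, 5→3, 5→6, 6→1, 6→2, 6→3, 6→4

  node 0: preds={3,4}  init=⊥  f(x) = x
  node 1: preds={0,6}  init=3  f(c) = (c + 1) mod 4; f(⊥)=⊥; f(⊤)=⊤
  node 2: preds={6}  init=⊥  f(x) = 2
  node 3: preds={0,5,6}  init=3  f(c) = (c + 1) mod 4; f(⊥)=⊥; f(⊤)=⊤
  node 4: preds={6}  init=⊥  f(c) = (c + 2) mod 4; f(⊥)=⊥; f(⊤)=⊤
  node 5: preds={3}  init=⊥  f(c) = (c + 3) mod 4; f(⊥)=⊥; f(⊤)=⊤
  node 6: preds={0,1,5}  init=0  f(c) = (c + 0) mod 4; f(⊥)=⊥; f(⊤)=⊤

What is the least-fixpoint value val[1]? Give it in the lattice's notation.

⊤

Worklist (14 pops):
  #1 pop 0: in=3 → 3 (was ⊥); enqueue []
  #2 pop 1: in=⊤ → ⊤ (was 3); enqueue []
  #3 pop 2: in=0 → 2 (was ⊥); enqueue []
  #4 pop 3: in=⊤ → ⊤ (was 3); enqueue [0]
  #5 pop 4: in=0 → 2 (was ⊥); enqueue []
  #6 pop 5: in=⊤ → ⊤ (was ⊥); enqueue [3]
  #7 pop 6: in=⊤ → ⊤ (was 0); enqueue [1,2,4]
  #8 pop 0: in=⊤ → ⊤ (was 3); enqueue [6]
  #9 pop 3: in=⊤ → ⊤ (no change)
  #10 pop 1: in=⊤ → ⊤ (no change)
  #11 pop 2: in=⊤ → 2 (no change)
  #12 pop 4: in=⊤ → ⊤ (was 2); enqueue [0]
  #13 pop 6: in=⊤ → ⊤ (no change)
  #14 pop 0: in=⊤ → ⊤ (no change)

Fixpoint:
  val[0] = ⊤
  val[1] = ⊤
  val[2] = 2
  val[3] = ⊤
  val[4] = ⊤
  val[5] = ⊤
  val[6] = ⊤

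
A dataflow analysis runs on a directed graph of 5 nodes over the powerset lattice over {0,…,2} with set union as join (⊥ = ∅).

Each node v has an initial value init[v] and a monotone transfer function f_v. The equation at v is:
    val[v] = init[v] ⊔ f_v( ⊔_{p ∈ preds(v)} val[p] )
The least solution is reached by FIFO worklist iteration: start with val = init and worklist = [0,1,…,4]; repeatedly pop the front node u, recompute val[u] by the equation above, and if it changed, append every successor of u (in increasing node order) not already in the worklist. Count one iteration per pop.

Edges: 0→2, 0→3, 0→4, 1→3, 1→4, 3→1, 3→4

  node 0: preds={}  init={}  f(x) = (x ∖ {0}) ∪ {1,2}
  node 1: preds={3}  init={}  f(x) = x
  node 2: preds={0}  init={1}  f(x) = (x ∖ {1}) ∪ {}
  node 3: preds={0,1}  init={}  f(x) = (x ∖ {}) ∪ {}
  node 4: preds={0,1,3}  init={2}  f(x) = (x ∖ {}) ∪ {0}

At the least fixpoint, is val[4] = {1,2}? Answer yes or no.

Trace (8 dequeues):
  [1] u=0 | in {} | out {1,2} | prev {} | push {}
  [2] u=1 | in {} | out {} | ==
  [3] u=2 | in {1,2} | out {1,2} | prev {1} | push {}
  [4] u=3 | in {1,2} | out {1,2} | prev {} | push {1}
  [5] u=4 | in {1,2} | out {0,1,2} | prev {2} | push {}
  [6] u=1 | in {1,2} | out {1,2} | prev {} | push {3,4}
  [7] u=3 | in {1,2} | out {1,2} | ==
  [8] u=4 | in {1,2} | out {0,1,2} | ==

Converged values:
  [0] {1,2}
  [1] {1,2}
  [2] {1,2}
  [3] {1,2}
  [4] {0,1,2}

no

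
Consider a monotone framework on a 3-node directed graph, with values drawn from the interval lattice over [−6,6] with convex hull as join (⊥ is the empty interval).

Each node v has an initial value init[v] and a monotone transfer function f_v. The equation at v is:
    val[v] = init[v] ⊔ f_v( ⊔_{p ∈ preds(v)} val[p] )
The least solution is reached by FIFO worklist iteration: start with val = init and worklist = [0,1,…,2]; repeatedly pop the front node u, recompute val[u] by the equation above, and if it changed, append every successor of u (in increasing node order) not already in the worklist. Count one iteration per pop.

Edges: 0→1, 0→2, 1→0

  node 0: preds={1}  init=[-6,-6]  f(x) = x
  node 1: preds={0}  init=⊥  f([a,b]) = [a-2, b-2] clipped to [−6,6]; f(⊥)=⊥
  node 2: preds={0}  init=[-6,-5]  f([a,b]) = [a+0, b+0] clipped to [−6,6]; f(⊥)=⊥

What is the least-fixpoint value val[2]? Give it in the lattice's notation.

[-6,-5]

Worklist (4 pops):
  #1 pop 0: in=⊥ → [-6,-6] (no change)
  #2 pop 1: in=[-6,-6] → [-6,-6] (was ⊥); enqueue [0]
  #3 pop 2: in=[-6,-6] → [-6,-5] (no change)
  #4 pop 0: in=[-6,-6] → [-6,-6] (no change)

Fixpoint:
  val[0] = [-6,-6]
  val[1] = [-6,-6]
  val[2] = [-6,-5]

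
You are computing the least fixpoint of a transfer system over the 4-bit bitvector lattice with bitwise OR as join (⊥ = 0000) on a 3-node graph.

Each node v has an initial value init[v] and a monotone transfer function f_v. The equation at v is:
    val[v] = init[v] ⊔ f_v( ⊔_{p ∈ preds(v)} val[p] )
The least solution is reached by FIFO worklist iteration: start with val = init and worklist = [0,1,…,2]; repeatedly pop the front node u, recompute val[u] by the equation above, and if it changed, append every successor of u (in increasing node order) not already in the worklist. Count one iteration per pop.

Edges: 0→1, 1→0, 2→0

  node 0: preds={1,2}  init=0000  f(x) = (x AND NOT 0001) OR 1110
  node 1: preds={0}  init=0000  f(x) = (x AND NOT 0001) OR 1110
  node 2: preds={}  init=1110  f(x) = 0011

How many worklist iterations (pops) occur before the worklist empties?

Trace (4 dequeues):
  [1] u=0 | in 1110 | out 1110 | prev 0000 | push {}
  [2] u=1 | in 1110 | out 1110 | prev 0000 | push {0}
  [3] u=2 | in 0000 | out 1111 | prev 1110 | push {}
  [4] u=0 | in 1111 | out 1110 | ==

Converged values:
  [0] 1110
  [1] 1110
  [2] 1111

4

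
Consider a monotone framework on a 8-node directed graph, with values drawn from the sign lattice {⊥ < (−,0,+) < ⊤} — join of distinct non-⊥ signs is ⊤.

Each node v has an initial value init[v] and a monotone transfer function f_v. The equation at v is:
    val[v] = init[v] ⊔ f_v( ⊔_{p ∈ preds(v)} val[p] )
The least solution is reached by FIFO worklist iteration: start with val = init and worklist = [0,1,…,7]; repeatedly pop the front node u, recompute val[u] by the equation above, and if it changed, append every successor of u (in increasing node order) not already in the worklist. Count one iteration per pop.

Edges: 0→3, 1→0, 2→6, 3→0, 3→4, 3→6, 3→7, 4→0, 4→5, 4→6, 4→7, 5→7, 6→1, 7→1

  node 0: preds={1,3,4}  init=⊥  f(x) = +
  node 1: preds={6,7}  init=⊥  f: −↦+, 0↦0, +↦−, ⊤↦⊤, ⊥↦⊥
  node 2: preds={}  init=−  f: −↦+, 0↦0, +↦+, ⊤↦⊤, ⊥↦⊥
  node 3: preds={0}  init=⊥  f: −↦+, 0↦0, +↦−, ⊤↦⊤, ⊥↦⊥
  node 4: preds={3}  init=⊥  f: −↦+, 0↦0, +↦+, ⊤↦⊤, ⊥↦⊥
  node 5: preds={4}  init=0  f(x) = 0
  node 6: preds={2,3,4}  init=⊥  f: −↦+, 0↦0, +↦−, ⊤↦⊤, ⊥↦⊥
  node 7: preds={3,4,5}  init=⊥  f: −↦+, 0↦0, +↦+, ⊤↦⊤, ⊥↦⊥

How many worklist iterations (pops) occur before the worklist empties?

Worklist (11 pops):
  #1 pop 0: in=⊥ → + (was ⊥); enqueue []
  #2 pop 1: in=⊥ → ⊥ (no change)
  #3 pop 2: in=⊥ → − (no change)
  #4 pop 3: in=+ → − (was ⊥); enqueue [0]
  #5 pop 4: in=− → + (was ⊥); enqueue []
  #6 pop 5: in=+ → 0 (no change)
  #7 pop 6: in=⊤ → ⊤ (was ⊥); enqueue [1]
  #8 pop 7: in=⊤ → ⊤ (was ⊥); enqueue []
  #9 pop 0: in=⊤ → + (no change)
  #10 pop 1: in=⊤ → ⊤ (was ⊥); enqueue [0]
  #11 pop 0: in=⊤ → + (no change)

Fixpoint:
  val[0] = +
  val[1] = ⊤
  val[2] = −
  val[3] = −
  val[4] = +
  val[5] = 0
  val[6] = ⊤
  val[7] = ⊤

11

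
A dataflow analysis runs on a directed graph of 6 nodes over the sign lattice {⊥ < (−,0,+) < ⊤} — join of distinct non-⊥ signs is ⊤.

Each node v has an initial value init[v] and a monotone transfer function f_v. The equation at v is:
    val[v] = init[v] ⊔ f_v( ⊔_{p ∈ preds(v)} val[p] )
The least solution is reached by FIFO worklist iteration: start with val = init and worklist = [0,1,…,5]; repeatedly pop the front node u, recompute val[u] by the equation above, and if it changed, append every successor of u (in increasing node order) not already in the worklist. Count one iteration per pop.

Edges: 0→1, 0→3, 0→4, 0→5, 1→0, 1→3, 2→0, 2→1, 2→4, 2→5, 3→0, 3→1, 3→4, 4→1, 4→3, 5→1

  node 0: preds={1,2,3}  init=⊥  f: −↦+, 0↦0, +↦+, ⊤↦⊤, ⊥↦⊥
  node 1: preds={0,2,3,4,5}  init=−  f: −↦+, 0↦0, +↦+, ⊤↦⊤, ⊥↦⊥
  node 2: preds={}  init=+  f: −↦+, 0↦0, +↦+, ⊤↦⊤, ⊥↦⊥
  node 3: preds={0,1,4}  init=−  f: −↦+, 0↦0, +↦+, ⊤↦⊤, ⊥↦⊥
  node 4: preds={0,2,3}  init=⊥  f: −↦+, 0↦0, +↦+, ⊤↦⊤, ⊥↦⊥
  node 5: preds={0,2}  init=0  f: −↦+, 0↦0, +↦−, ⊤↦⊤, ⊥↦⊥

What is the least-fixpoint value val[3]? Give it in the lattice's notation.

Trace (9 dequeues):
  [1] u=0 | in ⊤ | out ⊤ | prev ⊥ | push {}
  [2] u=1 | in ⊤ | out ⊤ | prev − | push {0}
  [3] u=2 | in ⊥ | out + | ==
  [4] u=3 | in ⊤ | out ⊤ | prev − | push {1}
  [5] u=4 | in ⊤ | out ⊤ | prev ⊥ | push {3}
  [6] u=5 | in ⊤ | out ⊤ | prev 0 | push {}
  [7] u=0 | in ⊤ | out ⊤ | ==
  [8] u=1 | in ⊤ | out ⊤ | ==
  [9] u=3 | in ⊤ | out ⊤ | ==

Converged values:
  [0] ⊤
  [1] ⊤
  [2] +
  [3] ⊤
  [4] ⊤
  [5] ⊤

⊤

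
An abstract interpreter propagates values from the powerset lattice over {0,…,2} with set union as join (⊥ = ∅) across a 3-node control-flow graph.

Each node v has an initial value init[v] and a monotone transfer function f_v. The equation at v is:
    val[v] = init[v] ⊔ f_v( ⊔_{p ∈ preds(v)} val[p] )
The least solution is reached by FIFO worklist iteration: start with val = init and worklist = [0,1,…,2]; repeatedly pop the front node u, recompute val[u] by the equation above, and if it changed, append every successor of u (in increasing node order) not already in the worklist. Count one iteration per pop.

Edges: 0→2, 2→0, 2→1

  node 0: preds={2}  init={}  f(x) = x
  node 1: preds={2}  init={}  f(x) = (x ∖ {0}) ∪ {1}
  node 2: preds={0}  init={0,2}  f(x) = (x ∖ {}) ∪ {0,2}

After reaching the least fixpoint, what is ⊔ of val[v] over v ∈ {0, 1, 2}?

{0,1,2}

Iteration log — 3 steps:
  step 1. node 0  ⊔preds={0,2}  new={0,2}  old={}  +wl: 
  step 2. node 1  ⊔preds={0,2}  new={1,2}  old={}  +wl: 
  step 3. node 2  ⊔preds={0,2}  new={0,2}  stable

Least fixpoint reached:
  node 0: {0,2}
  node 1: {1,2}
  node 2: {0,2}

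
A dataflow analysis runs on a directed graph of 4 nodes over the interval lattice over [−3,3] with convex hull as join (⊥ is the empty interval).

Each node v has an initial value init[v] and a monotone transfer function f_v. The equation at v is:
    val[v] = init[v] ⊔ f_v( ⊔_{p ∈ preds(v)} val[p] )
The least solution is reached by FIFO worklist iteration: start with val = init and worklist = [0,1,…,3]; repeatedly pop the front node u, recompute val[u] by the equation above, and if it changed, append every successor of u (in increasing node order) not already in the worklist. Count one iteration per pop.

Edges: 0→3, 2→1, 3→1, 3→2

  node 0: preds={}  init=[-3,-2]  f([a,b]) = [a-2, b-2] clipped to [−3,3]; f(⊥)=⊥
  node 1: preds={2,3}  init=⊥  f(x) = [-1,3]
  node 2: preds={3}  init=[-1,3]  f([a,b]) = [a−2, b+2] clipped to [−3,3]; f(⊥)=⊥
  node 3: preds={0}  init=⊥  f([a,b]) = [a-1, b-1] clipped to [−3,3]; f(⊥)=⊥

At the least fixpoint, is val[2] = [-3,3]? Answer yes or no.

Iteration log — 7 steps:
  step 1. node 0  ⊔preds=⊥  new=[-3,-2]  stable
  step 2. node 1  ⊔preds=[-1,3]  new=[-1,3]  old=⊥  +wl: 
  step 3. node 2  ⊔preds=⊥  new=[-1,3]  stable
  step 4. node 3  ⊔preds=[-3,-2]  new=[-3,-3]  old=⊥  +wl: 1,2
  step 5. node 1  ⊔preds=[-3,3]  new=[-1,3]  stable
  step 6. node 2  ⊔preds=[-3,-3]  new=[-3,3]  old=[-1,3]  +wl: 1
  step 7. node 1  ⊔preds=[-3,3]  new=[-1,3]  stable

Least fixpoint reached:
  node 0: [-3,-2]
  node 1: [-1,3]
  node 2: [-3,3]
  node 3: [-3,-3]

yes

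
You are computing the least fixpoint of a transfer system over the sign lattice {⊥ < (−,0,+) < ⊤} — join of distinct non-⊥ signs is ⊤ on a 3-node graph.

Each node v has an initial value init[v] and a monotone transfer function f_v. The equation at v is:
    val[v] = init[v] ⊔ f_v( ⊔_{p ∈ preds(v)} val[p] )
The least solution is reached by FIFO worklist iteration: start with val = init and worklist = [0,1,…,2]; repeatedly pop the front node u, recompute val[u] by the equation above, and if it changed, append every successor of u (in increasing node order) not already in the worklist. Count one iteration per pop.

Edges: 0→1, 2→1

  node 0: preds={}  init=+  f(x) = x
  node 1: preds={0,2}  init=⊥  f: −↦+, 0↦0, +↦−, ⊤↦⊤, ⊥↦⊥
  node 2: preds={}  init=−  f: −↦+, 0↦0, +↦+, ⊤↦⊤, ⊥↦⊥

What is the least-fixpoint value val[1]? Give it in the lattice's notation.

⊤

Trace (3 dequeues):
  [1] u=0 | in ⊥ | out + | ==
  [2] u=1 | in ⊤ | out ⊤ | prev ⊥ | push {}
  [3] u=2 | in ⊥ | out − | ==

Converged values:
  [0] +
  [1] ⊤
  [2] −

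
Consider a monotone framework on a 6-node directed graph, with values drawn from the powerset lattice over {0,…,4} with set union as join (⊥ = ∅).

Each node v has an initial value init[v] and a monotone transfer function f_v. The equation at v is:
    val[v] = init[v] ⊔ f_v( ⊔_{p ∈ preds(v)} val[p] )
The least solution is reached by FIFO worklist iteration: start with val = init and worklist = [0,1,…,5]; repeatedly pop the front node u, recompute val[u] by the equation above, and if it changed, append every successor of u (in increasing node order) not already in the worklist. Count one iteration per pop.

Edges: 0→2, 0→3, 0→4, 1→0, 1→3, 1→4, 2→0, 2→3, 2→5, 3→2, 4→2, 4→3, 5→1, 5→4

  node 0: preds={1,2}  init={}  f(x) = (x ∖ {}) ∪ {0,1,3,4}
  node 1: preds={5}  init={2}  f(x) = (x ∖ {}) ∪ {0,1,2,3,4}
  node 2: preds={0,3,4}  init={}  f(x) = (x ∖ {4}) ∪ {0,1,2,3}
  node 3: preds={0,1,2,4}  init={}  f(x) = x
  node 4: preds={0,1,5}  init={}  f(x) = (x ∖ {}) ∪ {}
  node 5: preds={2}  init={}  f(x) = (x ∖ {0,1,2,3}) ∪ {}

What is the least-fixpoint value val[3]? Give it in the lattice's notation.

Iteration log — 9 steps:
  step 1. node 0  ⊔preds={2}  new={0,1,2,3,4}  old={}  +wl: 
  step 2. node 1  ⊔preds={}  new={0,1,2,3,4}  old={2}  +wl: 0
  step 3. node 2  ⊔preds={0,1,2,3,4}  new={0,1,2,3}  old={}  +wl: 
  step 4. node 3  ⊔preds={0,1,2,3,4}  new={0,1,2,3,4}  old={}  +wl: 2
  step 5. node 4  ⊔preds={0,1,2,3,4}  new={0,1,2,3,4}  old={}  +wl: 3
  step 6. node 5  ⊔preds={0,1,2,3}  new={}  stable
  step 7. node 0  ⊔preds={0,1,2,3,4}  new={0,1,2,3,4}  stable
  step 8. node 2  ⊔preds={0,1,2,3,4}  new={0,1,2,3}  stable
  step 9. node 3  ⊔preds={0,1,2,3,4}  new={0,1,2,3,4}  stable

Least fixpoint reached:
  node 0: {0,1,2,3,4}
  node 1: {0,1,2,3,4}
  node 2: {0,1,2,3}
  node 3: {0,1,2,3,4}
  node 4: {0,1,2,3,4}
  node 5: {}

{0,1,2,3,4}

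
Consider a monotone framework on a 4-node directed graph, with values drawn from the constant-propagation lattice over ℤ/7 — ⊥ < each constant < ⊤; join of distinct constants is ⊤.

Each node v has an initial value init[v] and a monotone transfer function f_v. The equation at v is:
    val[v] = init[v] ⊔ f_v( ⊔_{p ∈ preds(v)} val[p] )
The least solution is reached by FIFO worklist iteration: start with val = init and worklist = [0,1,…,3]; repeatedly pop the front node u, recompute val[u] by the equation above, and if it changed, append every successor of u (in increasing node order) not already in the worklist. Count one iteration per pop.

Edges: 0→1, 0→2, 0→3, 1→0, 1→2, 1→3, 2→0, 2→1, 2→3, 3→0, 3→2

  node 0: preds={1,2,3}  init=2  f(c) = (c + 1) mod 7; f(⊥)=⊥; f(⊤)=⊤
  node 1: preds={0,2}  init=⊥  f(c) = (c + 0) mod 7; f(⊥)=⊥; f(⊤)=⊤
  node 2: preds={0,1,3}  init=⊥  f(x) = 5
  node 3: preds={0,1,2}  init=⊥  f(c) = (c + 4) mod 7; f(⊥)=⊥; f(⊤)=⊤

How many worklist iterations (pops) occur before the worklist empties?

Trace (9 dequeues):
  [1] u=0 | in ⊥ | out 2 | ==
  [2] u=1 | in 2 | out 2 | prev ⊥ | push {0}
  [3] u=2 | in 2 | out 5 | prev ⊥ | push {1}
  [4] u=3 | in ⊤ | out ⊤ | prev ⊥ | push {2}
  [5] u=0 | in ⊤ | out ⊤ | prev 2 | push {3}
  [6] u=1 | in ⊤ | out ⊤ | prev 2 | push {0}
  [7] u=2 | in ⊤ | out 5 | ==
  [8] u=3 | in ⊤ | out ⊤ | ==
  [9] u=0 | in ⊤ | out ⊤ | ==

Converged values:
  [0] ⊤
  [1] ⊤
  [2] 5
  [3] ⊤

9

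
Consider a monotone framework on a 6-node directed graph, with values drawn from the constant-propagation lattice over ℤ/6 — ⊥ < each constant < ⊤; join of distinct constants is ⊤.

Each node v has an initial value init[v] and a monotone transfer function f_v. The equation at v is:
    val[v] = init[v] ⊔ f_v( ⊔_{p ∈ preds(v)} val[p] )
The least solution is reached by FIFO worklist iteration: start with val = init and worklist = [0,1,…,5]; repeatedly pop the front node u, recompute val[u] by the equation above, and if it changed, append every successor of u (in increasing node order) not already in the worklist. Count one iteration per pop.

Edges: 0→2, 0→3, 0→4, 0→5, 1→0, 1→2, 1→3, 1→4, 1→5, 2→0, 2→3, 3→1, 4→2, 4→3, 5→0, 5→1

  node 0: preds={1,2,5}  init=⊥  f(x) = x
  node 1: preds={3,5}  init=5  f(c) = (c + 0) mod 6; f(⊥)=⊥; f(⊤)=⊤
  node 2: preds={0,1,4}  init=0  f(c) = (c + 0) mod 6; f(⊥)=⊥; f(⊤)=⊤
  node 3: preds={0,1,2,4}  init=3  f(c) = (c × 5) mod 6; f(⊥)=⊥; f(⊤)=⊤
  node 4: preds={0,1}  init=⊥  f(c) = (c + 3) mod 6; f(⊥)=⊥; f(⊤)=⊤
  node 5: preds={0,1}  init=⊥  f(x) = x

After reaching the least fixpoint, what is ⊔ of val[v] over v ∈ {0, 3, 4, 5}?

Worklist (10 pops):
  #1 pop 0: in=⊤ → ⊤ (was ⊥); enqueue []
  #2 pop 1: in=3 → ⊤ (was 5); enqueue [0]
  #3 pop 2: in=⊤ → ⊤ (was 0); enqueue []
  #4 pop 3: in=⊤ → ⊤ (was 3); enqueue [1]
  #5 pop 4: in=⊤ → ⊤ (was ⊥); enqueue [2,3]
  #6 pop 5: in=⊤ → ⊤ (was ⊥); enqueue []
  #7 pop 0: in=⊤ → ⊤ (no change)
  #8 pop 1: in=⊤ → ⊤ (no change)
  #9 pop 2: in=⊤ → ⊤ (no change)
  #10 pop 3: in=⊤ → ⊤ (no change)

Fixpoint:
  val[0] = ⊤
  val[1] = ⊤
  val[2] = ⊤
  val[3] = ⊤
  val[4] = ⊤
  val[5] = ⊤

⊤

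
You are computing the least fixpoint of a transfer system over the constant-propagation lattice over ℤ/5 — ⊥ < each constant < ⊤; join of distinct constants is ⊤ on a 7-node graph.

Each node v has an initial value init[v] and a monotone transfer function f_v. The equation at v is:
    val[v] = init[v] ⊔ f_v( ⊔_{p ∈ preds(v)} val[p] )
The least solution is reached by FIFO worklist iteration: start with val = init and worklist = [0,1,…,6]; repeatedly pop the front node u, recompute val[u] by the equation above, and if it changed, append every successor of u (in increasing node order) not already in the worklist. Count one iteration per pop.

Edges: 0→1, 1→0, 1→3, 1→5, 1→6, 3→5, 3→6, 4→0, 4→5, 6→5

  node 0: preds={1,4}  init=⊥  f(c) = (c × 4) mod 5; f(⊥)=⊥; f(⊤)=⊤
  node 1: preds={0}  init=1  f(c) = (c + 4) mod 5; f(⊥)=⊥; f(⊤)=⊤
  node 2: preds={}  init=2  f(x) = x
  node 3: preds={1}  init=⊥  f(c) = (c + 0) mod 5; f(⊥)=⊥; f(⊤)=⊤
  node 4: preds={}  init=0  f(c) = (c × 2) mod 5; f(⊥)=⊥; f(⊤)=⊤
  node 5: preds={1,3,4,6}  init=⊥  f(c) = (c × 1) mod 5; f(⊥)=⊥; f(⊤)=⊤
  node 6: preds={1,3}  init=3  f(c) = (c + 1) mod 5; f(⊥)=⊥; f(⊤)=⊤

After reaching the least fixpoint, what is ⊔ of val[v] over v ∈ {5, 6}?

⊤

Worklist (9 pops):
  #1 pop 0: in=⊤ → ⊤ (was ⊥); enqueue []
  #2 pop 1: in=⊤ → ⊤ (was 1); enqueue [0]
  #3 pop 2: in=⊥ → 2 (no change)
  #4 pop 3: in=⊤ → ⊤ (was ⊥); enqueue []
  #5 pop 4: in=⊥ → 0 (no change)
  #6 pop 5: in=⊤ → ⊤ (was ⊥); enqueue []
  #7 pop 6: in=⊤ → ⊤ (was 3); enqueue [5]
  #8 pop 0: in=⊤ → ⊤ (no change)
  #9 pop 5: in=⊤ → ⊤ (no change)

Fixpoint:
  val[0] = ⊤
  val[1] = ⊤
  val[2] = 2
  val[3] = ⊤
  val[4] = 0
  val[5] = ⊤
  val[6] = ⊤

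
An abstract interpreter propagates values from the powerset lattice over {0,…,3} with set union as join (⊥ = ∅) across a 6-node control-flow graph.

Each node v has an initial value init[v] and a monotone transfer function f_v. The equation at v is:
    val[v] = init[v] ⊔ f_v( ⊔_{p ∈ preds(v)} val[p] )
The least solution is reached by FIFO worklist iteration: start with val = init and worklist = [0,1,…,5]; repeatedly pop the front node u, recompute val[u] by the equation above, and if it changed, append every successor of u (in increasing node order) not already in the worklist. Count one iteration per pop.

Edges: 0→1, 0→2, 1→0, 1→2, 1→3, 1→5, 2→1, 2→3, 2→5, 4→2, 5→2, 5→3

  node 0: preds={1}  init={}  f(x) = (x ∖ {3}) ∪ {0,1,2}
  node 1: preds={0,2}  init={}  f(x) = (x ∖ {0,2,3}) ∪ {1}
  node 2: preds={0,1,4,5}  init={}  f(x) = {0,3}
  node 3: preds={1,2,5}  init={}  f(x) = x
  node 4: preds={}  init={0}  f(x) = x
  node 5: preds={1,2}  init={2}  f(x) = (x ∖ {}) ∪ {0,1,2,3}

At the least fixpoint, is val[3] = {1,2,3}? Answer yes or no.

Worklist (10 pops):
  #1 pop 0: in={} → {0,1,2} (was {}); enqueue []
  #2 pop 1: in={0,1,2} → {1} (was {}); enqueue [0]
  #3 pop 2: in={0,1,2} → {0,3} (was {}); enqueue [1]
  #4 pop 3: in={0,1,2,3} → {0,1,2,3} (was {}); enqueue []
  #5 pop 4: in={} → {0} (no change)
  #6 pop 5: in={0,1,3} → {0,1,2,3} (was {2}); enqueue [2,3]
  #7 pop 0: in={1} → {0,1,2} (no change)
  #8 pop 1: in={0,1,2,3} → {1} (no change)
  #9 pop 2: in={0,1,2,3} → {0,3} (no change)
  #10 pop 3: in={0,1,2,3} → {0,1,2,3} (no change)

Fixpoint:
  val[0] = {0,1,2}
  val[1] = {1}
  val[2] = {0,3}
  val[3] = {0,1,2,3}
  val[4] = {0}
  val[5] = {0,1,2,3}

no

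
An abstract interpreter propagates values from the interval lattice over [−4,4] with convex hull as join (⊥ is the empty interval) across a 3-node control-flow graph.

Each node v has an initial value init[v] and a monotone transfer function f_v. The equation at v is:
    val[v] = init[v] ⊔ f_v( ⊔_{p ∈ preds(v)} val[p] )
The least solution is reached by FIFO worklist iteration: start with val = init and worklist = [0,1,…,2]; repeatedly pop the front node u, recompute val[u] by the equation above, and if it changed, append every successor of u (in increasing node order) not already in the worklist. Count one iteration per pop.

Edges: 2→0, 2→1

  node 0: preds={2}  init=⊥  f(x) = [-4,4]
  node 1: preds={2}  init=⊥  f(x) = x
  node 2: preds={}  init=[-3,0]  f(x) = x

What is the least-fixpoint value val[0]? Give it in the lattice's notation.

Trace (3 dequeues):
  [1] u=0 | in [-3,0] | out [-4,4] | prev ⊥ | push {}
  [2] u=1 | in [-3,0] | out [-3,0] | prev ⊥ | push {}
  [3] u=2 | in ⊥ | out [-3,0] | ==

Converged values:
  [0] [-4,4]
  [1] [-3,0]
  [2] [-3,0]

[-4,4]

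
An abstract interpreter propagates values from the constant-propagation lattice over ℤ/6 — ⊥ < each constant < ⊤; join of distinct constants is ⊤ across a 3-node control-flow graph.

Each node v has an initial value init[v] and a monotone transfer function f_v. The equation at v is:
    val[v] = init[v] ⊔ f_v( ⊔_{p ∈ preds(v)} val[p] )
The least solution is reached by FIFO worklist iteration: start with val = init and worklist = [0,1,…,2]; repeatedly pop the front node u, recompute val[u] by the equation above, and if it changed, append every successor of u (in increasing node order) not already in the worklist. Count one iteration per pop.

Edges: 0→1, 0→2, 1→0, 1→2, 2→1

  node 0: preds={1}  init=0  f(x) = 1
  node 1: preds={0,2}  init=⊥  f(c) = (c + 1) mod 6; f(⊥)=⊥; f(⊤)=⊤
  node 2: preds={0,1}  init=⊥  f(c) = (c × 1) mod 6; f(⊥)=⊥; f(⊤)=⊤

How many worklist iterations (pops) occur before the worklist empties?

Iteration log — 5 steps:
  step 1. node 0  ⊔preds=⊥  new=⊤  old=0  +wl: 
  step 2. node 1  ⊔preds=⊤  new=⊤  old=⊥  +wl: 0
  step 3. node 2  ⊔preds=⊤  new=⊤  old=⊥  +wl: 1
  step 4. node 0  ⊔preds=⊤  new=⊤  stable
  step 5. node 1  ⊔preds=⊤  new=⊤  stable

Least fixpoint reached:
  node 0: ⊤
  node 1: ⊤
  node 2: ⊤

5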